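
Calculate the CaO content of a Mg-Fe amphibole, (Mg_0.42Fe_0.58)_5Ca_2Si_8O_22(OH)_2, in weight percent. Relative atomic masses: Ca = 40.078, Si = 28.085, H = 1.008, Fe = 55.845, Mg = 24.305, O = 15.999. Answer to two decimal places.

Formula mass = 903.819 g/mol.
2 Ca → 2.0000 mol CaO per formula unit; M(CaO) = 56.077, so CaO mass = 112.154 g.
112.154/903.819 × 100 = 12.41 wt%.

12.41 wt%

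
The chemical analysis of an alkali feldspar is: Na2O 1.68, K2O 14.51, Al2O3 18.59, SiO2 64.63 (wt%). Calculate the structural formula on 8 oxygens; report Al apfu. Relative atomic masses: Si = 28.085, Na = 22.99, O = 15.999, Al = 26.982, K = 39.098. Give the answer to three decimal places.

Na2O: 1.68/61.979 = 0.02711 mol → 0.05422 mol Na, 0.02711 mol O.
K2O: 14.51/94.195 = 0.15404 mol → 0.30808 mol K, 0.15404 mol O.
Al2O3: 18.59/101.961 = 0.18232 mol → 0.36464 mol Al, 0.54696 mol O.
SiO2: 64.63/60.083 = 1.07568 mol → 1.07568 mol Si, 2.15136 mol O.
Total oxygen = 2.87947 mol. Normalization factor = 8/2.87947 = 2.77829.
Al per 8 O = 0.36464 × 2.77829 = 1.013.

1.013 Al apfu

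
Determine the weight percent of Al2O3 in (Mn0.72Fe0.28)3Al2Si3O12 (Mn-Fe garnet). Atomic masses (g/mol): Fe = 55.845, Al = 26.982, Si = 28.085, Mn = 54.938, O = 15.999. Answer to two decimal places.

20.57 wt%

Molar mass of (Mn0.72Fe0.28)3Al2Si3O12 = 2.16×54.938 + 0.84×55.845 + 2×26.982 + 3×28.085 + 12×15.999 = 495.783 g/mol.
Each formula unit contains 2 Al, equivalent to 2/2 = 1.0000 mol Al2O3.
M(Al2O3) = 2×26.982 + 3×15.999 = 101.961 g/mol.
Mass of Al2O3 per formula unit = 1.0000 × 101.961 = 101.961 g.
Al2O3 wt% = 101.961 / 495.783 × 100 = 20.57%.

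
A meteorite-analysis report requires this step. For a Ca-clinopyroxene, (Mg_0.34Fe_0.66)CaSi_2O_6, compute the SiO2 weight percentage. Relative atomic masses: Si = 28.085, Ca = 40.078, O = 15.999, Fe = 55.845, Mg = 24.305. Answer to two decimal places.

50.63 wt%

M((Mg_0.34Fe_0.66)CaSi_2O_6) = 237.363 g/mol; M(SiO2) = 60.083 g/mol.
Moles SiO2 per formula unit = 2 Si ÷ 1 = 2.0000.
SiO2 fraction = (2.0000 × 60.083) / 237.363 = 120.166/237.363 = 0.5063.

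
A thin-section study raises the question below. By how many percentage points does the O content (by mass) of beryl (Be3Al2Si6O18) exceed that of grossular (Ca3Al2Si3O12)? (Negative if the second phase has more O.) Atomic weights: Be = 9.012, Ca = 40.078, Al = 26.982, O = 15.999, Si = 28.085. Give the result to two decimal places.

10.96 percentage points

First mineral: 287.982 g O in 537.492 g formula = 53.58 wt% O.
Second mineral: 191.988 g O in 450.441 g formula = 42.62 wt% O.
53.58% − 42.62% gives a difference of 10.96 percentage points.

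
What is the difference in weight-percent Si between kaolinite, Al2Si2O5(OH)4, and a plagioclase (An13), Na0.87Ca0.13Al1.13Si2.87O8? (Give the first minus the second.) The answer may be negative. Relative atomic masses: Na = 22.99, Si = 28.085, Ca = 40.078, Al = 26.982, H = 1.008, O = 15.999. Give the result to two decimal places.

-8.74 percentage points

Si in Al2Si2O5(OH)4: molar mass 258.157 g/mol; 2×28.085 = 56.170 g → 21.76 wt%.
Si in Na0.87Ca0.13Al1.13Si2.87O8: molar mass 264.297 g/mol; 2.87×28.085 = 80.604 g → 30.50 wt%.
Difference = 21.76 − 30.50 = -8.74 percentage points.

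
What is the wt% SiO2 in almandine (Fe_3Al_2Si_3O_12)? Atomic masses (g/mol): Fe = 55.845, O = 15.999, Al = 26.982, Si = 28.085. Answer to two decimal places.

M(Fe_3Al_2Si_3O_12) = 497.742 g/mol; M(SiO2) = 60.083 g/mol.
Moles SiO2 per formula unit = 3 Si ÷ 1 = 3.0000.
SiO2 fraction = (3.0000 × 60.083) / 497.742 = 180.249/497.742 = 0.3621.

36.21 wt%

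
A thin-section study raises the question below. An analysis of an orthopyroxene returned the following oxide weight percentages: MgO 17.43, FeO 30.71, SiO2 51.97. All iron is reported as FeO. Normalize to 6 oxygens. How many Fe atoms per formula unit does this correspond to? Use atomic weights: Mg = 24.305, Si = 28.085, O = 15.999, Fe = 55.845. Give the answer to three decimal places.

17.43 wt% MgO ÷ 40.304 g/mol = 0.43246 mol, giving 0.43246 Mg and 0.43246 O.
30.71 wt% FeO ÷ 71.844 g/mol = 0.42745 mol, giving 0.42745 Fe and 0.42745 O.
51.97 wt% SiO2 ÷ 60.083 g/mol = 0.86497 mol, giving 0.86497 Si and 1.72994 O.
Oxygen sums to 2.58985; scaling by 6/2.58985 = 2.31674 puts the formula on 6 O.
Fe: 0.42745 × 2.31674 = 0.990 atoms per formula unit.

0.990 Fe apfu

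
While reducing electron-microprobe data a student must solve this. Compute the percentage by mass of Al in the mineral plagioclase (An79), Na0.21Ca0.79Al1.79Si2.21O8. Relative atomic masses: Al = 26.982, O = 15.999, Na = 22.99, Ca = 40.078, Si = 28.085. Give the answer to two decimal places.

17.57 wt%

Molar mass of Na0.21Ca0.79Al1.79Si2.21O8: 0.21·22.99 + 0.79·40.078 + 1.79·26.982 + 2.21·28.085 + 8·15.999 = 274.847 g/mol.
Mass of Al per formula unit: 1.79 × 26.982 = 48.298 g.
Weight fraction Al = 48.298 / 274.847 = 0.1757.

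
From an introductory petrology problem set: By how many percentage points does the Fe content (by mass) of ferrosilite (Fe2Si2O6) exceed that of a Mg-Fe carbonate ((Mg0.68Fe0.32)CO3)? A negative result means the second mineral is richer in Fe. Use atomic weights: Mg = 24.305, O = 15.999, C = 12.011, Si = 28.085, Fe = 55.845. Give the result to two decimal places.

Fe in Fe2Si2O6: molar mass 263.854 g/mol; 2×55.845 = 111.690 g → 42.33 wt%.
Fe in (Mg0.68Fe0.32)CO3: molar mass 94.406 g/mol; 0.32×55.845 = 17.870 g → 18.93 wt%.
Difference = 42.33 − 18.93 = 23.40 percentage points.

23.40 percentage points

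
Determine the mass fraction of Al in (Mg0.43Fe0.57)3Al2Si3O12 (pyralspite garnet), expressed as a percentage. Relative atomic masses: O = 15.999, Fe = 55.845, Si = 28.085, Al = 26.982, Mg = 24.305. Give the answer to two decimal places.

11.81 mass %

Formula mass = 1.29·24.305 + 1.71·55.845 + 2·26.982 + 3·28.085 + 12·15.999 = 457.055 g/mol, of which 53.964 g is Al.
So Al makes up 53.964/457.055 = 0.1181 of the mass, i.e. 11.81%.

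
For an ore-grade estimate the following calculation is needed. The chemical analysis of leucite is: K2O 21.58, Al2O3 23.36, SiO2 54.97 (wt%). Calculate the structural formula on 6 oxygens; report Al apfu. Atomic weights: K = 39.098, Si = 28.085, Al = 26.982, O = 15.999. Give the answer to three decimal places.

K2O (M=94.195): mol = 0.22910; K = 0.45820, O = 0.22910.
Al2O3 (M=101.961): mol = 0.22911; Al = 0.45822, O = 0.68733.
SiO2 (M=60.083): mol = 0.91490; Si = 0.91490, O = 1.82980.
ΣO = 2.74623; factor = 6/ΣO = 2.18481.
Al apfu = 0.45822 × 2.18481 = 1.001.

1.001 Al apfu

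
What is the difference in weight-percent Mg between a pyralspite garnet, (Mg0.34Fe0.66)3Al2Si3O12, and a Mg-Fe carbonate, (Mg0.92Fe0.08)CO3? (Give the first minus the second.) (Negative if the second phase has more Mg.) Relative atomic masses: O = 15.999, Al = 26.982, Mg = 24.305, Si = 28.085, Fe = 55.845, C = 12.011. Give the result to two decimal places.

Mg in (Mg0.34Fe0.66)3Al2Si3O12: molar mass 465.571 g/mol; 1.02×24.305 = 24.791 g → 5.32 wt%.
Mg in (Mg0.92Fe0.08)CO3: molar mass 86.836 g/mol; 0.92×24.305 = 22.361 g → 25.75 wt%.
Difference = 5.32 − 25.75 = -20.43 percentage points.

-20.43 percentage points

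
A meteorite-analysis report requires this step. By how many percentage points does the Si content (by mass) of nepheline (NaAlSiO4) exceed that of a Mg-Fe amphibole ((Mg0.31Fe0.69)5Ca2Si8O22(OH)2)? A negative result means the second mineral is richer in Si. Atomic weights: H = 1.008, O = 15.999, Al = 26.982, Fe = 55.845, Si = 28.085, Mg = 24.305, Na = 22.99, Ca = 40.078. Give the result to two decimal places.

-4.62 percentage points

M(NaAlSiO4) = 142.053 g/mol, so wt% Si = 28.085/142.053 × 100 = 19.77%.
M((Mg0.31Fe0.69)5Ca2Si8O22(OH)2) = 921.166 g/mol, so wt% Si = 224.680/921.166 × 100 = 24.39%.
19.77 − 24.39 = -4.62 pp.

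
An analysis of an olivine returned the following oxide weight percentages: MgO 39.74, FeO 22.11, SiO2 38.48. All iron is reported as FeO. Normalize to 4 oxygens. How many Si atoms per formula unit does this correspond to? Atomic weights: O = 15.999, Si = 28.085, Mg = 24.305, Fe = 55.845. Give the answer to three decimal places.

MgO: 39.74/40.304 = 0.98601 mol → 0.98601 mol Mg, 0.98601 mol O.
FeO: 22.11/71.844 = 0.30775 mol → 0.30775 mol Fe, 0.30775 mol O.
SiO2: 38.48/60.083 = 0.64045 mol → 0.64045 mol Si, 1.28090 mol O.
Total oxygen = 2.57466 mol. Normalization factor = 4/2.57466 = 1.55360.
Si per 4 O = 0.64045 × 1.55360 = 0.995.

0.995 Si apfu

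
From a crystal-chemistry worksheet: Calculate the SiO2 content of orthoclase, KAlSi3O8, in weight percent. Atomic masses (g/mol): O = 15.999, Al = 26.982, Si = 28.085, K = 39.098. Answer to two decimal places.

64.76 wt%

Formula mass = 278.327 g/mol.
3 Si → 3.0000 mol SiO2 per formula unit; M(SiO2) = 60.083, so SiO2 mass = 180.249 g.
180.249/278.327 × 100 = 64.76 wt%.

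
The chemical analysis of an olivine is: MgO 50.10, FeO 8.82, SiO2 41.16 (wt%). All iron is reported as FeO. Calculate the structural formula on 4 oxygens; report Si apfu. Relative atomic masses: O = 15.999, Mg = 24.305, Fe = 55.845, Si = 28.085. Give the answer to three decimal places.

1.002 Si apfu

MgO: 50.10/40.304 = 1.24305 mol → 1.24305 mol Mg, 1.24305 mol O.
FeO: 8.82/71.844 = 0.12277 mol → 0.12277 mol Fe, 0.12277 mol O.
SiO2: 41.16/60.083 = 0.68505 mol → 0.68505 mol Si, 1.37010 mol O.
Total oxygen = 2.73592 mol. Normalization factor = 4/2.73592 = 1.46203.
Si per 4 O = 0.68505 × 1.46203 = 1.002.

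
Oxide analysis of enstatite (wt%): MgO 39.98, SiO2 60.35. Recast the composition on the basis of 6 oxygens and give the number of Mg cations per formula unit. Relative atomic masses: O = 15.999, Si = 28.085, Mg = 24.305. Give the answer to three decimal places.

39.98 wt% MgO ÷ 40.304 g/mol = 0.99196 mol, giving 0.99196 Mg and 0.99196 O.
60.35 wt% SiO2 ÷ 60.083 g/mol = 1.00444 mol, giving 1.00444 Si and 2.00888 O.
Oxygen sums to 3.00084; scaling by 6/3.00084 = 1.99944 puts the formula on 6 O.
Mg: 0.99196 × 1.99944 = 1.983 atoms per formula unit.

1.983 Mg apfu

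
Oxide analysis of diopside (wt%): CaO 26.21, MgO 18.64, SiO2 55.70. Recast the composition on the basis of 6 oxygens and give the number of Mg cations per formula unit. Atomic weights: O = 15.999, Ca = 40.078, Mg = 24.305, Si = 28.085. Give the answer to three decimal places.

CaO (M=56.077): mol = 0.46739; Ca = 0.46739, O = 0.46739.
MgO (M=40.304): mol = 0.46249; Mg = 0.46249, O = 0.46249.
SiO2 (M=60.083): mol = 0.92705; Si = 0.92705, O = 1.85410.
ΣO = 2.78398; factor = 6/ΣO = 2.15519.
Mg apfu = 0.46249 × 2.15519 = 0.997.

0.997 Mg apfu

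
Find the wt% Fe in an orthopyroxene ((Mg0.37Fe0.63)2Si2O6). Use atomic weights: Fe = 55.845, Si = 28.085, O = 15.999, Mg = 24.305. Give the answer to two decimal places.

29.26 weight percent

Formula mass = 0.74×24.305 + 1.26×55.845 + 2×28.085 + 6×15.999 = 240.514 g/mol, of which 70.365 g is Fe.
So Fe makes up 70.365/240.514 = 0.2926 of the mass, i.e. 29.26%.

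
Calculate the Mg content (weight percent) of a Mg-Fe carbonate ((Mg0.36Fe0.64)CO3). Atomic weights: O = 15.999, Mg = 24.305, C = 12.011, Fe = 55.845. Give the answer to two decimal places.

M((Mg0.36Fe0.64)CO3) = 104.499 g/mol.
Mg contributes 0.36 × 24.305 = 8.750 g per mole.
8.750/104.499 = 0.0837 → 8.37%.

8.37 weight percent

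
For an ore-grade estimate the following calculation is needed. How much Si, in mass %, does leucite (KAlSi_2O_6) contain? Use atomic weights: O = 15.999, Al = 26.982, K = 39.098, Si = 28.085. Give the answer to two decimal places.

25.74 mass %

Formula mass = 1·39.098 + 1·26.982 + 2·28.085 + 6·15.999 = 218.244 g/mol, of which 56.170 g is Si.
So Si makes up 56.170/218.244 = 0.2574 of the mass, i.e. 25.74%.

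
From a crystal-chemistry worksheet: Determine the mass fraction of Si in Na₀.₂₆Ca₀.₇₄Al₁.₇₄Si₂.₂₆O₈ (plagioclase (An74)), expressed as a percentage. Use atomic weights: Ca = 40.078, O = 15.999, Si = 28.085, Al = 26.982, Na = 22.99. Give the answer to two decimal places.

23.16 weight percent

Formula mass = 0.26×22.99 + 0.74×40.078 + 1.74×26.982 + 2.26×28.085 + 8×15.999 = 274.048 g/mol, of which 63.472 g is Si.
So Si makes up 63.472/274.048 = 0.2316 of the mass, i.e. 23.16%.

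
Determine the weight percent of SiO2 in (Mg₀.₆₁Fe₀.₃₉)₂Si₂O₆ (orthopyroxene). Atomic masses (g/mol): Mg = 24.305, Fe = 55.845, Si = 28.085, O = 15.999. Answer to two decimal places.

53.32 wt%

Molar mass of (Mg₀.₆₁Fe₀.₃₉)₂Si₂O₆ = 1.22·24.305 + 0.78·55.845 + 2·28.085 + 6·15.999 = 225.375 g/mol.
Each formula unit contains 2 Si, equivalent to 2/1 = 2.0000 mol SiO2.
M(SiO2) = 1×28.085 + 2×15.999 = 60.083 g/mol.
Mass of SiO2 per formula unit = 2.0000 × 60.083 = 120.166 g.
SiO2 wt% = 120.166 / 225.375 × 100 = 53.32%.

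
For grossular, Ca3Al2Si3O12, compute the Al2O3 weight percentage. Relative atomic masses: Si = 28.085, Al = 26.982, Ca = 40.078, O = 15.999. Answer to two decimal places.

Formula mass = 450.441 g/mol.
2 Al → 1.0000 mol Al2O3 per formula unit; M(Al2O3) = 101.961, so Al2O3 mass = 101.961 g.
101.961/450.441 × 100 = 22.64 wt%.

22.64 wt%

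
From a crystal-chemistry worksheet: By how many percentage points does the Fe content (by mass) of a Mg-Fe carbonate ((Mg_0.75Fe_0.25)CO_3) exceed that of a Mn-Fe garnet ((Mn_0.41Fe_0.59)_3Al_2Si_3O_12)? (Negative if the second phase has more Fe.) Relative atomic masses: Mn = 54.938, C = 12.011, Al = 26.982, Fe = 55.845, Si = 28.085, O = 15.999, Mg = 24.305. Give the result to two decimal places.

-4.76 percentage points

Fe in (Mg_0.75Fe_0.25)CO_3: molar mass 92.198 g/mol; 0.25×55.845 = 13.961 g → 15.14 wt%.
Fe in (Mn_0.41Fe_0.59)_3Al_2Si_3O_12: molar mass 496.626 g/mol; 1.77×55.845 = 98.846 g → 19.90 wt%.
Difference = 15.14 − 19.90 = -4.76 percentage points.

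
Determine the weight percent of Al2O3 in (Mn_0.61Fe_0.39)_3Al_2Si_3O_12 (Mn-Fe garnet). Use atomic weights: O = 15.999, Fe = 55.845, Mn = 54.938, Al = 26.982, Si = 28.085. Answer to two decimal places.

Molar mass of (Mn_0.61Fe_0.39)_3Al_2Si_3O_12 = 1.83·54.938 + 1.17·55.845 + 2·26.982 + 3·28.085 + 12·15.999 = 496.082 g/mol.
Each formula unit contains 2 Al, equivalent to 2/2 = 1.0000 mol Al2O3.
M(Al2O3) = 2×26.982 + 3×15.999 = 101.961 g/mol.
Mass of Al2O3 per formula unit = 1.0000 × 101.961 = 101.961 g.
Al2O3 wt% = 101.961 / 496.082 × 100 = 20.55%.

20.55 wt%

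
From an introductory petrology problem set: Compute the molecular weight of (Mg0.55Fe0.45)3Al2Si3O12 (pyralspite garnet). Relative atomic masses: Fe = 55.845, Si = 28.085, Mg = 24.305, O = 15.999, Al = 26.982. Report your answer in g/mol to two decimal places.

445.70 g/mol

The formula mass is the sum 1.65·24.305 + 1.35·55.845 + 2·26.982 + 3·28.085 + 12·15.999.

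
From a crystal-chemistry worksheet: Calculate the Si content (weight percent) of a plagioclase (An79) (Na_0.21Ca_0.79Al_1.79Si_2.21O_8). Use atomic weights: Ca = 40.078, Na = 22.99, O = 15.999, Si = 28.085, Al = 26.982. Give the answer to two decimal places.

M(Na_0.21Ca_0.79Al_1.79Si_2.21O_8) = 274.847 g/mol.
Si contributes 2.21 × 28.085 = 62.068 g per mole.
62.068/274.847 = 0.2258 → 22.58%.

22.58 weight percent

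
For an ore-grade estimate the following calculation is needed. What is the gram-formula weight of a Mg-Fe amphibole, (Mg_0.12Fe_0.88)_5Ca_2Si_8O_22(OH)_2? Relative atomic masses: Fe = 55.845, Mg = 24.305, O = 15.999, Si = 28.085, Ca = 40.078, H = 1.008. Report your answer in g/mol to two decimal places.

951.13 g/mol

Mg: 0.60 × 24.305 = 14.5830
Fe: 4.40 × 55.845 = 245.7180
Ca: 2 × 40.078 = 80.1560
Si: 8 × 28.085 = 224.6800
O: 24 × 15.999 = 383.9760
H: 2 × 1.008 = 2.0160
Summing the contributions gives the formula mass.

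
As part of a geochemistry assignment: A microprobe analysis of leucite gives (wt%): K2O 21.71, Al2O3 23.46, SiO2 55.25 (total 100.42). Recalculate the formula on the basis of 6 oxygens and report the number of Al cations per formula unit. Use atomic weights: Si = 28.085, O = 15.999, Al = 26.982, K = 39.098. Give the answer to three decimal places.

K2O: 21.71/94.195 = 0.23048 mol → 0.46096 mol K, 0.23048 mol O.
Al2O3: 23.46/101.961 = 0.23009 mol → 0.46018 mol Al, 0.69027 mol O.
SiO2: 55.25/60.083 = 0.91956 mol → 0.91956 mol Si, 1.83912 mol O.
Total oxygen = 2.75987 mol. Normalization factor = 6/2.75987 = 2.17402.
Al per 6 O = 0.46018 × 2.17402 = 1.000.

1.000 Al apfu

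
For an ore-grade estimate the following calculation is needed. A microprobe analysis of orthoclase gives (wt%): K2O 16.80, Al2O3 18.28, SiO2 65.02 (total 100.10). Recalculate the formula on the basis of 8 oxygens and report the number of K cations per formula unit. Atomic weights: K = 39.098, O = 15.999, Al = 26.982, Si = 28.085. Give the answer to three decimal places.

16.80 wt% K2O ÷ 94.195 g/mol = 0.17835 mol, giving 0.35670 K and 0.17835 O.
18.28 wt% Al2O3 ÷ 101.961 g/mol = 0.17928 mol, giving 0.35856 Al and 0.53784 O.
65.02 wt% SiO2 ÷ 60.083 g/mol = 1.08217 mol, giving 1.08217 Si and 2.16434 O.
Oxygen sums to 2.88053; scaling by 8/2.88053 = 2.77727 puts the formula on 8 O.
K: 0.35670 × 2.77727 = 0.991 atoms per formula unit.

0.991 K apfu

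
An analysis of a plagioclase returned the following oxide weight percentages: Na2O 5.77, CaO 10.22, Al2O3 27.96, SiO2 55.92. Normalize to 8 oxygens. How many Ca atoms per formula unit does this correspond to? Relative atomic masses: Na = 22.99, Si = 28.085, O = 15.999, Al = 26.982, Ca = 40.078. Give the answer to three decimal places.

5.77 wt% Na2O ÷ 61.979 g/mol = 0.09310 mol, giving 0.18620 Na and 0.09310 O.
10.22 wt% CaO ÷ 56.077 g/mol = 0.18225 mol, giving 0.18225 Ca and 0.18225 O.
27.96 wt% Al2O3 ÷ 101.961 g/mol = 0.27422 mol, giving 0.54844 Al and 0.82266 O.
55.92 wt% SiO2 ÷ 60.083 g/mol = 0.93071 mol, giving 0.93071 Si and 1.86142 O.
Oxygen sums to 2.95943; scaling by 8/2.95943 = 2.70322 puts the formula on 8 O.
Ca: 0.18225 × 2.70322 = 0.493 atoms per formula unit.

0.493 Ca apfu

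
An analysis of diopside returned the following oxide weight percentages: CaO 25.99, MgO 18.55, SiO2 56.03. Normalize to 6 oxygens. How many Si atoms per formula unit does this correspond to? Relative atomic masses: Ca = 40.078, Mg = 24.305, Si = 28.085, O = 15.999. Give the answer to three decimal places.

CaO: 25.99/56.077 = 0.46347 mol → 0.46347 mol Ca, 0.46347 mol O.
MgO: 18.55/40.304 = 0.46025 mol → 0.46025 mol Mg, 0.46025 mol O.
SiO2: 56.03/60.083 = 0.93254 mol → 0.93254 mol Si, 1.86508 mol O.
Total oxygen = 2.78880 mol. Normalization factor = 6/2.78880 = 2.15146.
Si per 6 O = 0.93254 × 2.15146 = 2.006.

2.006 Si apfu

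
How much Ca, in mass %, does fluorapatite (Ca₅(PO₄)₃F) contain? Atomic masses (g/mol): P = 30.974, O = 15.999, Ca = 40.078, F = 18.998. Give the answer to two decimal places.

39.74 mass %

Formula mass = 5·40.078 + 3·30.974 + 12·15.999 + 1·18.998 = 504.298 g/mol, of which 200.390 g is Ca.
So Ca makes up 200.390/504.298 = 0.3974 of the mass, i.e. 39.74%.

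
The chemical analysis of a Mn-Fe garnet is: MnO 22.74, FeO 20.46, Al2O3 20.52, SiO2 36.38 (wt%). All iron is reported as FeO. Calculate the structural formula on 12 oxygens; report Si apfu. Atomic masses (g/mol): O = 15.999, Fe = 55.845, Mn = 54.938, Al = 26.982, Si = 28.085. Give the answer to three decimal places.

3.002 Si apfu

MnO (M=70.937): mol = 0.32057; Mn = 0.32057, O = 0.32057.
FeO (M=71.844): mol = 0.28478; Fe = 0.28478, O = 0.28478.
Al2O3 (M=101.961): mol = 0.20125; Al = 0.40250, O = 0.60375.
SiO2 (M=60.083): mol = 0.60550; Si = 0.60550, O = 1.21100.
ΣO = 2.42010; factor = 12/ΣO = 4.95847.
Si apfu = 0.60550 × 4.95847 = 3.002.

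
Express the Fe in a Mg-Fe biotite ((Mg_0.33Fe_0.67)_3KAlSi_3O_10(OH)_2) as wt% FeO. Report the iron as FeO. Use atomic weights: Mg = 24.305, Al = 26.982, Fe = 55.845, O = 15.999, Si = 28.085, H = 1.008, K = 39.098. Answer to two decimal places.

Molar mass of (Mg_0.33Fe_0.67)_3KAlSi_3O_10(OH)_2 = 0.99×24.305 + 2.01×55.845 + 1×39.098 + 1×26.982 + 3×28.085 + 12×15.999 + 2×1.008 = 480.649 g/mol.
Each formula unit contains 2.01 Fe, equivalent to 2.01/1 = 2.0100 mol FeO.
M(FeO) = 1×55.845 + 1×15.999 = 71.844 g/mol.
Mass of FeO per formula unit = 2.0100 × 71.844 = 144.406 g.
FeO wt% = 144.406 / 480.649 × 100 = 30.04%.

30.04 wt%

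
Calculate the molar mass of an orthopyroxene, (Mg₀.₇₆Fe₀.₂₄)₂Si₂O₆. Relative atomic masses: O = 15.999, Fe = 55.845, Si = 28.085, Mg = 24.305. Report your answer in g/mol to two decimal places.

The formula mass is the sum 1.52×24.305 + 0.48×55.845 + 2×28.085 + 6×15.999.

215.91 g/mol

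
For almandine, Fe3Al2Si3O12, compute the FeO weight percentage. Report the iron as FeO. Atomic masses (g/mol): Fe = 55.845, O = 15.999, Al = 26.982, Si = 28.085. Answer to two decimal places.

M(Fe3Al2Si3O12) = 497.742 g/mol; M(FeO) = 71.844 g/mol.
Moles FeO per formula unit = 3 Fe ÷ 1 = 3.0000.
FeO fraction = (3.0000 × 71.844) / 497.742 = 215.532/497.742 = 0.4330.

43.30 wt%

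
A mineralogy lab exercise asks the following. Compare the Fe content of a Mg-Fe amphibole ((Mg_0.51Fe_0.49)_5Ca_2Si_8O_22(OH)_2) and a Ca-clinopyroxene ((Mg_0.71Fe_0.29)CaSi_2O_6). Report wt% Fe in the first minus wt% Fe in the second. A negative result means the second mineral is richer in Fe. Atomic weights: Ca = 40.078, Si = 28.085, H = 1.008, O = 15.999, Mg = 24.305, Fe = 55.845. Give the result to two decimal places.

8.20 percentage points

M((Mg_0.51Fe_0.49)_5Ca_2Si_8O_22(OH)_2) = 889.626 g/mol, so wt% Fe = 136.820/889.626 × 100 = 15.38%.
M((Mg_0.71Fe_0.29)CaSi_2O_6) = 225.694 g/mol, so wt% Fe = 16.195/225.694 × 100 = 7.18%.
15.38 − 7.18 = 8.20 pp.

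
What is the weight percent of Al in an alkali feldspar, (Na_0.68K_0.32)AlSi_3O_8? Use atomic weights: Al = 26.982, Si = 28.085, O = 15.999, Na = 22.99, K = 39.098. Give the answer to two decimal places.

10.09 mass %

M((Na_0.68K_0.32)AlSi_3O_8) = 267.374 g/mol.
Al contributes 1 × 26.982 = 26.982 g per mole.
26.982/267.374 = 0.1009 → 10.09%.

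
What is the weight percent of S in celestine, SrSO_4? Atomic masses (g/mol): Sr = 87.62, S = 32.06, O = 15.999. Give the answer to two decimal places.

Molar mass of SrSO_4: 1*87.62 + 1*32.06 + 4*15.999 = 183.676 g/mol.
Mass of S per formula unit: 1 × 32.06 = 32.060 g.
Weight fraction S = 32.060 / 183.676 = 0.1745.

17.45 weight percent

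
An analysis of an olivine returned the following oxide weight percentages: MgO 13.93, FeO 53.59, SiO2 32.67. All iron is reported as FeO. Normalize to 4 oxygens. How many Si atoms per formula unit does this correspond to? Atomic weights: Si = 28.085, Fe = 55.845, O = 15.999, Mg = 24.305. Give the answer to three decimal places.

0.998 Si apfu

MgO: 13.93/40.304 = 0.34562 mol → 0.34562 mol Mg, 0.34562 mol O.
FeO: 53.59/71.844 = 0.74592 mol → 0.74592 mol Fe, 0.74592 mol O.
SiO2: 32.67/60.083 = 0.54375 mol → 0.54375 mol Si, 1.08750 mol O.
Total oxygen = 2.17904 mol. Normalization factor = 4/2.17904 = 1.83567.
Si per 4 O = 0.54375 × 1.83567 = 0.998.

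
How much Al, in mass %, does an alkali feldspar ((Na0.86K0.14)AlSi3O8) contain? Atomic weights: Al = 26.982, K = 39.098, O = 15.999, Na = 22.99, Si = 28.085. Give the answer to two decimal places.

Molar mass of (Na0.86K0.14)AlSi3O8: 0.86×22.99 + 0.14×39.098 + 1×26.982 + 3×28.085 + 8×15.999 = 264.474 g/mol.
Mass of Al per formula unit: 1 × 26.982 = 26.982 g.
Weight fraction Al = 26.982 / 264.474 = 0.1020.

10.20 mass %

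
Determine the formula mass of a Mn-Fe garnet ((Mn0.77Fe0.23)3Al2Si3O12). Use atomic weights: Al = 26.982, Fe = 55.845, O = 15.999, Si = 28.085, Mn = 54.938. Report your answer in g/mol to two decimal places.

495.65 g/mol

The formula mass is the sum 2.31*54.938 + 0.69*55.845 + 2*26.982 + 3*28.085 + 12*15.999.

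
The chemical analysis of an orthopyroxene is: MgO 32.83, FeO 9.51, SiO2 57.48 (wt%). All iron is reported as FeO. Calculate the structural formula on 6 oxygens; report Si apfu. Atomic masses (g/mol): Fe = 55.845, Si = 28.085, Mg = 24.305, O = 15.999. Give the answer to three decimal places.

2.007 Si apfu

MgO (M=40.304): mol = 0.81456; Mg = 0.81456, O = 0.81456.
FeO (M=71.844): mol = 0.13237; Fe = 0.13237, O = 0.13237.
SiO2 (M=60.083): mol = 0.95668; Si = 0.95668, O = 1.91336.
ΣO = 2.86029; factor = 6/ΣO = 2.09769.
Si apfu = 0.95668 × 2.09769 = 2.007.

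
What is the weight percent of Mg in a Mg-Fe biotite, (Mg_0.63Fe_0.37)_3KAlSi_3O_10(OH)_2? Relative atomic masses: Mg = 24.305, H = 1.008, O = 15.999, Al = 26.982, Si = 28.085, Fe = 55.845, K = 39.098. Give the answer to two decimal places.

M((Mg_0.63Fe_0.37)_3KAlSi_3O_10(OH)_2) = 452.263 g/mol.
Mg contributes 1.89 × 24.305 = 45.936 g per mole.
45.936/452.263 = 0.1016 → 10.16%.

10.16 mass %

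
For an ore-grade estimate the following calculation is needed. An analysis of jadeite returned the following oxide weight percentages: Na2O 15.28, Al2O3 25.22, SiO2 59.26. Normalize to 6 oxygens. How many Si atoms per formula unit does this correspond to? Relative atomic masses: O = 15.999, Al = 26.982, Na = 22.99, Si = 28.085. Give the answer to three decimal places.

1.998 Si apfu

Na2O: 15.28/61.979 = 0.24654 mol → 0.49308 mol Na, 0.24654 mol O.
Al2O3: 25.22/101.961 = 0.24735 mol → 0.49470 mol Al, 0.74205 mol O.
SiO2: 59.26/60.083 = 0.98630 mol → 0.98630 mol Si, 1.97260 mol O.
Total oxygen = 2.96119 mol. Normalization factor = 6/2.96119 = 2.02621.
Si per 6 O = 0.98630 × 2.02621 = 1.998.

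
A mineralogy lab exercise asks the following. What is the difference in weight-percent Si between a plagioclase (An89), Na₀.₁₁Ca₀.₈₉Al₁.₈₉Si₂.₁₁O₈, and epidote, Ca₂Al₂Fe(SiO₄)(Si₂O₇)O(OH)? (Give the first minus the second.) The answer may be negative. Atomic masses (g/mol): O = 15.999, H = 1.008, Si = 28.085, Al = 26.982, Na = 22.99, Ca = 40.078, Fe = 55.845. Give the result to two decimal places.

4.00 percentage points

First mineral: 59.259 g Si in 276.446 g formula = 21.44 wt% Si.
Second mineral: 84.255 g Si in 483.215 g formula = 17.44 wt% Si.
21.44% − 17.44% gives a difference of 4.00 percentage points.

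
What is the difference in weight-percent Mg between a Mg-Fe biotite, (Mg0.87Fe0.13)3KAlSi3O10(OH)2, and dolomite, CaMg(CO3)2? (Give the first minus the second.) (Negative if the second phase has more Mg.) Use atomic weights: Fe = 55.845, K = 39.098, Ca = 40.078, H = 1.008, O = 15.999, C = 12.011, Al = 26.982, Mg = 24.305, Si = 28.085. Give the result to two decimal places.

1.59 percentage points

M((Mg0.87Fe0.13)3KAlSi3O10(OH)2) = 429.555 g/mol, so wt% Mg = 63.436/429.555 × 100 = 14.77%.
M(CaMg(CO3)2) = 184.399 g/mol, so wt% Mg = 24.305/184.399 × 100 = 13.18%.
14.77 − 13.18 = 1.59 pp.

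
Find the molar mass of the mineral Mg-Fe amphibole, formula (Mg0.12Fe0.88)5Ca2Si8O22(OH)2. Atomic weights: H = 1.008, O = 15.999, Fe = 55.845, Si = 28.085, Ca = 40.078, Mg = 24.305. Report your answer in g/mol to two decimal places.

The formula mass is the sum 0.60·24.305 + 4.40·55.845 + 2·40.078 + 8·28.085 + 24·15.999 + 2·1.008.

951.13 g/mol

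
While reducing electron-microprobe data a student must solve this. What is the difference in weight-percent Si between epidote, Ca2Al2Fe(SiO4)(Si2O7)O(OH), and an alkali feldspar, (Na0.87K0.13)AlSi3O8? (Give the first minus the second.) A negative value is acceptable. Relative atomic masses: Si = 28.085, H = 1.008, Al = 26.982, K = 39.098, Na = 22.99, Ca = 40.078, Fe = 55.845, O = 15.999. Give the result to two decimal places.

First mineral: 84.255 g Si in 483.215 g formula = 17.44 wt% Si.
Second mineral: 84.255 g Si in 264.313 g formula = 31.88 wt% Si.
17.44% − 31.88% gives a difference of -14.44 percentage points.

-14.44 percentage points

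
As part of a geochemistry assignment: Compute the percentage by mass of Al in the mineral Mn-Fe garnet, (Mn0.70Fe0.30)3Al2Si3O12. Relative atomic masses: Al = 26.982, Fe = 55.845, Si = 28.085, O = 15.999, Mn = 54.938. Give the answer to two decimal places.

Molar mass of (Mn0.70Fe0.30)3Al2Si3O12: 2.10*54.938 + 0.90*55.845 + 2*26.982 + 3*28.085 + 12*15.999 = 495.837 g/mol.
Mass of Al per formula unit: 2 × 26.982 = 53.964 g.
Weight fraction Al = 53.964 / 495.837 = 0.1088.

10.88 weight percent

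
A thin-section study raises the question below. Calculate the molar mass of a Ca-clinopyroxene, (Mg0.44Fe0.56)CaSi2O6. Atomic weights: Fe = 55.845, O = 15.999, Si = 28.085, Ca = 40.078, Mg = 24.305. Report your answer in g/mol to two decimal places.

Mg: 0.44 × 24.305 = 10.6942
Fe: 0.56 × 55.845 = 31.2732
Ca: 1 × 40.078 = 40.0780
Si: 2 × 28.085 = 56.1700
O: 6 × 15.999 = 95.9940
Summing the contributions gives the formula mass.

234.21 g/mol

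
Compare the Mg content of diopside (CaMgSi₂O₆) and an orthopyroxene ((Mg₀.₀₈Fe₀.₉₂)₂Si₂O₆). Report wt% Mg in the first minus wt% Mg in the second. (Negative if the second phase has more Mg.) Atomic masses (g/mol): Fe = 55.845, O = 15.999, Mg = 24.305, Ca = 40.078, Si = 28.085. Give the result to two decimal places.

M(CaMgSi₂O₆) = 216.547 g/mol, so wt% Mg = 24.305/216.547 × 100 = 11.22%.
M((Mg₀.₀₈Fe₀.₉₂)₂Si₂O₆) = 258.808 g/mol, so wt% Mg = 3.889/258.808 × 100 = 1.50%.
11.22 − 1.50 = 9.72 pp.

9.72 percentage points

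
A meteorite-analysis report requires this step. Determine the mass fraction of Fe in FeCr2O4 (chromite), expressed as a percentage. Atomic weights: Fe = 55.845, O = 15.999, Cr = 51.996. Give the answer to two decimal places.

24.95 wt%

Molar mass of FeCr2O4: 1×55.845 + 2×51.996 + 4×15.999 = 223.833 g/mol.
Mass of Fe per formula unit: 1 × 55.845 = 55.845 g.
Weight fraction Fe = 55.845 / 223.833 = 0.2495.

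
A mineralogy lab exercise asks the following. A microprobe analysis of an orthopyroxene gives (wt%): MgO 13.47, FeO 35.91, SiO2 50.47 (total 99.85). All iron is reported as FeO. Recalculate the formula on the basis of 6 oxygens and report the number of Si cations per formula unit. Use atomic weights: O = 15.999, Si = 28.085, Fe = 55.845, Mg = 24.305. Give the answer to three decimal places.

13.47 wt% MgO ÷ 40.304 g/mol = 0.33421 mol, giving 0.33421 Mg and 0.33421 O.
35.91 wt% FeO ÷ 71.844 g/mol = 0.49983 mol, giving 0.49983 Fe and 0.49983 O.
50.47 wt% SiO2 ÷ 60.083 g/mol = 0.84000 mol, giving 0.84000 Si and 1.68000 O.
Oxygen sums to 2.51404; scaling by 6/2.51404 = 2.38660 puts the formula on 6 O.
Si: 0.84000 × 2.38660 = 2.005 atoms per formula unit.

2.005 Si apfu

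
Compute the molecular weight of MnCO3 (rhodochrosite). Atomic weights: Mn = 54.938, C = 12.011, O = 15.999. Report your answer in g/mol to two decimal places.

114.95 g/mol

M = 1×54.938 + 1×12.011 + 3×15.999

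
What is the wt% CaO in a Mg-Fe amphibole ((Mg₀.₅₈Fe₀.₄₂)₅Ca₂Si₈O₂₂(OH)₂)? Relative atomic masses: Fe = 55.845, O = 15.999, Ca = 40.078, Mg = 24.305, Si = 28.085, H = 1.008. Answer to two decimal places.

12.77 wt%

Molar mass of (Mg₀.₅₈Fe₀.₄₂)₅Ca₂Si₈O₂₂(OH)₂ = 2.90×24.305 + 2.10×55.845 + 2×40.078 + 8×28.085 + 24×15.999 + 2×1.008 = 878.587 g/mol.
Each formula unit contains 2 Ca, equivalent to 2/1 = 2.0000 mol CaO.
M(CaO) = 1×40.078 + 1×15.999 = 56.077 g/mol.
Mass of CaO per formula unit = 2.0000 × 56.077 = 112.154 g.
CaO wt% = 112.154 / 878.587 × 100 = 12.77%.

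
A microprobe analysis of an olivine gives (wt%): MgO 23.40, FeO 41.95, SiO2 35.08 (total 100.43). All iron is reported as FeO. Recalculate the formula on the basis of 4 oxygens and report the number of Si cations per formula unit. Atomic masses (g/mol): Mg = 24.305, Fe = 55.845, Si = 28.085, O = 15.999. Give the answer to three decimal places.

23.40 wt% MgO ÷ 40.304 g/mol = 0.58059 mol, giving 0.58059 Mg and 0.58059 O.
41.95 wt% FeO ÷ 71.844 g/mol = 0.58390 mol, giving 0.58390 Fe and 0.58390 O.
35.08 wt% SiO2 ÷ 60.083 g/mol = 0.58386 mol, giving 0.58386 Si and 1.16772 O.
Oxygen sums to 2.33221; scaling by 4/2.33221 = 1.71511 puts the formula on 4 O.
Si: 0.58386 × 1.71511 = 1.001 atoms per formula unit.

1.001 Si apfu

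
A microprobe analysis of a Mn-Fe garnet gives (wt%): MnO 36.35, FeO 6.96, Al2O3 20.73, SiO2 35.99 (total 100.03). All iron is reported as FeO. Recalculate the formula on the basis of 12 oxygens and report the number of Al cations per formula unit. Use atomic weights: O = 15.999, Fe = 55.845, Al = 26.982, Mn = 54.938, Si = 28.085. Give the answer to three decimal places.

36.35 wt% MnO ÷ 70.937 g/mol = 0.51243 mol, giving 0.51243 Mn and 0.51243 O.
6.96 wt% FeO ÷ 71.844 g/mol = 0.09688 mol, giving 0.09688 Fe and 0.09688 O.
20.73 wt% Al2O3 ÷ 101.961 g/mol = 0.20331 mol, giving 0.40662 Al and 0.60993 O.
35.99 wt% SiO2 ÷ 60.083 g/mol = 0.59900 mol, giving 0.59900 Si and 1.19800 O.
Oxygen sums to 2.41724; scaling by 12/2.41724 = 4.96434 puts the formula on 12 O.
Al: 0.40662 × 4.96434 = 2.019 atoms per formula unit.

2.019 Al apfu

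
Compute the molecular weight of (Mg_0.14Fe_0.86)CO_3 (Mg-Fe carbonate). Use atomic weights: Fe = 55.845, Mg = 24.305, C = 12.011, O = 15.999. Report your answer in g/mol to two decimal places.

M = 0.14*24.305 + 0.86*55.845 + 1*12.011 + 3*15.999

111.44 g/mol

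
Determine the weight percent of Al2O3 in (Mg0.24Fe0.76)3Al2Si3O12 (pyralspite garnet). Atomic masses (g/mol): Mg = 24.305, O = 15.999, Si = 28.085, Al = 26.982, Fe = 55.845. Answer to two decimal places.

21.46 wt%

Molar mass of (Mg0.24Fe0.76)3Al2Si3O12 = 0.72*24.305 + 2.28*55.845 + 2*26.982 + 3*28.085 + 12*15.999 = 475.033 g/mol.
Each formula unit contains 2 Al, equivalent to 2/2 = 1.0000 mol Al2O3.
M(Al2O3) = 2×26.982 + 3×15.999 = 101.961 g/mol.
Mass of Al2O3 per formula unit = 1.0000 × 101.961 = 101.961 g.
Al2O3 wt% = 101.961 / 475.033 × 100 = 21.46%.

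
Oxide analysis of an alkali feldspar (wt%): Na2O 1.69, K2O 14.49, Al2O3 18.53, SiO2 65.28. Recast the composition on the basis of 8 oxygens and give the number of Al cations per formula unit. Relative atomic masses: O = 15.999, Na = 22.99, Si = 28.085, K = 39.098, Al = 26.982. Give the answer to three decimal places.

1.003 Al apfu

Na2O: 1.69/61.979 = 0.02727 mol → 0.05454 mol Na, 0.02727 mol O.
K2O: 14.49/94.195 = 0.15383 mol → 0.30766 mol K, 0.15383 mol O.
Al2O3: 18.53/101.961 = 0.18174 mol → 0.36348 mol Al, 0.54522 mol O.
SiO2: 65.28/60.083 = 1.08650 mol → 1.08650 mol Si, 2.17300 mol O.
Total oxygen = 2.89932 mol. Normalization factor = 8/2.89932 = 2.75927.
Al per 8 O = 0.36348 × 2.75927 = 1.003.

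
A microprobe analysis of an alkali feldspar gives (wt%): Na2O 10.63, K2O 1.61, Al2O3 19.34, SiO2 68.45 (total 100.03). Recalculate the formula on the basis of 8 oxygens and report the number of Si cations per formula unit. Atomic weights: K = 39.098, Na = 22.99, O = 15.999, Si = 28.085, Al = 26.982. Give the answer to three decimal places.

10.63 wt% Na2O ÷ 61.979 g/mol = 0.17151 mol, giving 0.34302 Na and 0.17151 O.
1.61 wt% K2O ÷ 94.195 g/mol = 0.01709 mol, giving 0.03418 K and 0.01709 O.
19.34 wt% Al2O3 ÷ 101.961 g/mol = 0.18968 mol, giving 0.37936 Al and 0.56904 O.
68.45 wt% SiO2 ÷ 60.083 g/mol = 1.13926 mol, giving 1.13926 Si and 2.27852 O.
Oxygen sums to 3.03616; scaling by 8/3.03616 = 2.63491 puts the formula on 8 O.
Si: 1.13926 × 2.63491 = 3.002 atoms per formula unit.

3.002 Si apfu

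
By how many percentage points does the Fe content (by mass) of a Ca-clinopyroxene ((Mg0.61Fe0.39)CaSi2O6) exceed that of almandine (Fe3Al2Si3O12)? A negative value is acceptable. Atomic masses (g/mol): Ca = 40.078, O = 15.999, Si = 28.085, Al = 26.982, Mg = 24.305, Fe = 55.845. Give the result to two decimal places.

-24.14 percentage points

Fe in (Mg0.61Fe0.39)CaSi2O6: molar mass 228.848 g/mol; 0.39×55.845 = 21.780 g → 9.52 wt%.
Fe in Fe3Al2Si3O12: molar mass 497.742 g/mol; 3×55.845 = 167.535 g → 33.66 wt%.
Difference = 9.52 − 33.66 = -24.14 percentage points.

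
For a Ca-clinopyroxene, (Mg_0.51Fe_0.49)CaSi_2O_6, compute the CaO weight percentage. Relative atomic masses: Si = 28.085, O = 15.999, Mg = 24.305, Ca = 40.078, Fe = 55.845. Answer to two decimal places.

Molar mass of (Mg_0.51Fe_0.49)CaSi_2O_6 = 0.51*24.305 + 0.49*55.845 + 1*40.078 + 2*28.085 + 6*15.999 = 232.002 g/mol.
Each formula unit contains 1 Ca, equivalent to 1/1 = 1.0000 mol CaO.
M(CaO) = 1×40.078 + 1×15.999 = 56.077 g/mol.
Mass of CaO per formula unit = 1.0000 × 56.077 = 56.077 g.
CaO wt% = 56.077 / 232.002 × 100 = 24.17%.

24.17 wt%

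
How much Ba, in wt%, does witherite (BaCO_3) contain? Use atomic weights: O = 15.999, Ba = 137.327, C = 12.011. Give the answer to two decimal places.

Formula mass = 1·137.327 + 1·12.011 + 3·15.999 = 197.335 g/mol, of which 137.327 g is Ba.
So Ba makes up 137.327/197.335 = 0.6959 of the mass, i.e. 69.59%.

69.59 wt%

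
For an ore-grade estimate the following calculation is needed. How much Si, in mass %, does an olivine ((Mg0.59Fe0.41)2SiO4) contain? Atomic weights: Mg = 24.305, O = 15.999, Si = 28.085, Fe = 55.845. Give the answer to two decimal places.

M((Mg0.59Fe0.41)2SiO4) = 166.554 g/mol.
Si contributes 1 × 28.085 = 28.085 g per mole.
28.085/166.554 = 0.1686 → 16.86%.

16.86 mass %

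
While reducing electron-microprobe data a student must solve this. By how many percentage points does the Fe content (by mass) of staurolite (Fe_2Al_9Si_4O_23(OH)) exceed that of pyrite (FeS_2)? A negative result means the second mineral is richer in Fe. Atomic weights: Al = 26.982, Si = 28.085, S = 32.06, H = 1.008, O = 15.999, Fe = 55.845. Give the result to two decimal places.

-33.44 percentage points

M(Fe_2Al_9Si_4O_23(OH)) = 851.852 g/mol, so wt% Fe = 111.690/851.852 × 100 = 13.11%.
M(FeS_2) = 119.965 g/mol, so wt% Fe = 55.845/119.965 × 100 = 46.55%.
13.11 − 46.55 = -33.44 pp.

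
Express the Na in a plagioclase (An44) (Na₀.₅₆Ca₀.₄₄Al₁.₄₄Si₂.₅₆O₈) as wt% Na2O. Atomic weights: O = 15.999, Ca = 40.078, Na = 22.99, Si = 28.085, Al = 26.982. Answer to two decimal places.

M(Na₀.₅₆Ca₀.₄₄Al₁.₄₄Si₂.₅₆O₈) = 269.252 g/mol; M(Na2O) = 61.979 g/mol.
Moles Na2O per formula unit = 0.56 Na ÷ 2 = 0.2800.
Na2O fraction = (0.2800 × 61.979) / 269.252 = 17.354/269.252 = 0.0645.

6.45 wt%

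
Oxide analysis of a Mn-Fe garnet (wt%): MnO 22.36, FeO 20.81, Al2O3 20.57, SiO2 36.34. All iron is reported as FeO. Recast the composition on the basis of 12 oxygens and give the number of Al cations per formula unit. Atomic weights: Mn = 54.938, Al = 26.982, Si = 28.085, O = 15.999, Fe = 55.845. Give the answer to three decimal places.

MnO: 22.36/70.937 = 0.31521 mol → 0.31521 mol Mn, 0.31521 mol O.
FeO: 20.81/71.844 = 0.28966 mol → 0.28966 mol Fe, 0.28966 mol O.
Al2O3: 20.57/101.961 = 0.20174 mol → 0.40348 mol Al, 0.60522 mol O.
SiO2: 36.34/60.083 = 0.60483 mol → 0.60483 mol Si, 1.20966 mol O.
Total oxygen = 2.41975 mol. Normalization factor = 12/2.41975 = 4.95919.
Al per 12 O = 0.40348 × 4.95919 = 2.001.

2.001 Al apfu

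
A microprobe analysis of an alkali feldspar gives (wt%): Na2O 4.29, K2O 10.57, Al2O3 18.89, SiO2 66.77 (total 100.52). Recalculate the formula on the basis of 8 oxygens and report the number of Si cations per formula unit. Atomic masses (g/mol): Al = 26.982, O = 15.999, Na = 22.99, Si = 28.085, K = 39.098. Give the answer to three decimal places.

Na2O (M=61.979): mol = 0.06922; Na = 0.13844, O = 0.06922.
K2O (M=94.195): mol = 0.11221; K = 0.22442, O = 0.11221.
Al2O3 (M=101.961): mol = 0.18527; Al = 0.37054, O = 0.55581.
SiO2 (M=60.083): mol = 1.11130; Si = 1.11130, O = 2.22260.
ΣO = 2.95984; factor = 8/ΣO = 2.70285.
Si apfu = 1.11130 × 2.70285 = 3.004.

3.004 Si apfu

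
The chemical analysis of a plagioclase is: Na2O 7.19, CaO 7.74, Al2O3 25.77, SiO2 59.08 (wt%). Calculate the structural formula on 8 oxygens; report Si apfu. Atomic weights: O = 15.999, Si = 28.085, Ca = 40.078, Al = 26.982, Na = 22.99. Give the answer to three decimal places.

Na2O: 7.19/61.979 = 0.11601 mol → 0.23202 mol Na, 0.11601 mol O.
CaO: 7.74/56.077 = 0.13802 mol → 0.13802 mol Ca, 0.13802 mol O.
Al2O3: 25.77/101.961 = 0.25274 mol → 0.50548 mol Al, 0.75822 mol O.
SiO2: 59.08/60.083 = 0.98331 mol → 0.98331 mol Si, 1.96662 mol O.
Total oxygen = 2.97887 mol. Normalization factor = 8/2.97887 = 2.68558.
Si per 8 O = 0.98331 × 2.68558 = 2.641.

2.641 Si apfu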